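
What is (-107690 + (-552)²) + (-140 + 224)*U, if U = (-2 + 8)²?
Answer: 200038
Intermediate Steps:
U = 36 (U = 6² = 36)
(-107690 + (-552)²) + (-140 + 224)*U = (-107690 + (-552)²) + (-140 + 224)*36 = (-107690 + 304704) + 84*36 = 197014 + 3024 = 200038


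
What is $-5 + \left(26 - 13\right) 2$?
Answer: $21$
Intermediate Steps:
$-5 + \left(26 - 13\right) 2 = -5 + 13 \cdot 2 = -5 + 26 = 21$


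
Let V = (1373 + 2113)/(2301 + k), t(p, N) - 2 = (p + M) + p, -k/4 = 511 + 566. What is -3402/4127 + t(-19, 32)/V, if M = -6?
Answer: 8000523/342541 ≈ 23.356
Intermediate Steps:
k = -4308 (k = -4*(511 + 566) = -4*1077 = -4308)
t(p, N) = -4 + 2*p (t(p, N) = 2 + ((p - 6) + p) = 2 + ((-6 + p) + p) = 2 + (-6 + 2*p) = -4 + 2*p)
V = -1162/669 (V = (1373 + 2113)/(2301 - 4308) = 3486/(-2007) = 3486*(-1/2007) = -1162/669 ≈ -1.7369)
-3402/4127 + t(-19, 32)/V = -3402/4127 + (-4 + 2*(-19))/(-1162/669) = -3402*1/4127 + (-4 - 38)*(-669/1162) = -3402/4127 - 42*(-669/1162) = -3402/4127 + 2007/83 = 8000523/342541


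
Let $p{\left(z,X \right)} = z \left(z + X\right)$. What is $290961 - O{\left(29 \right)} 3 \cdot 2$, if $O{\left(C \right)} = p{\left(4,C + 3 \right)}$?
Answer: $290097$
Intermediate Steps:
$p{\left(z,X \right)} = z \left(X + z\right)$
$O{\left(C \right)} = 28 + 4 C$ ($O{\left(C \right)} = 4 \left(\left(C + 3\right) + 4\right) = 4 \left(\left(3 + C\right) + 4\right) = 4 \left(7 + C\right) = 28 + 4 C$)
$290961 - O{\left(29 \right)} 3 \cdot 2 = 290961 - \left(28 + 4 \cdot 29\right) 3 \cdot 2 = 290961 - \left(28 + 116\right) 6 = 290961 - 144 \cdot 6 = 290961 - 864 = 290097$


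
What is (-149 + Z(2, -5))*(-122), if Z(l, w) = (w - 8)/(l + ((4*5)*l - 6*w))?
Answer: 655201/36 ≈ 18200.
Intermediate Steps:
Z(l, w) = (-8 + w)/(-6*w + 21*l) (Z(l, w) = (-8 + w)/(l + (20*l - 6*w)) = (-8 + w)/(l + (-6*w + 20*l)) = (-8 + w)/(-6*w + 21*l))
(-149 + Z(2, -5))*(-122) = (-149 + (-8 - 5)/(3*(-2*(-5) + 7*2)))*(-122) = (-149 + (⅓)*(-13)/(10 + 14))*(-122) = (-149 + (⅓)*(-13)/24)*(-122) = (-149 + (⅓)*(1/24)*(-13))*(-122) = (-149 - 13/72)*(-122) = -10741/72*(-122) = 655201/36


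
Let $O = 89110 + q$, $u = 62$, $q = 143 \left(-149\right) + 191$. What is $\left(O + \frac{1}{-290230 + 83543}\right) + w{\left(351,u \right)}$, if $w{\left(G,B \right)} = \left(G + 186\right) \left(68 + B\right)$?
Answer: $\frac{28482295347}{206687} \approx 1.378 \cdot 10^{5}$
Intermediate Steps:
$q = -21116$ ($q = -21307 + 191 = -21116$)
$w{\left(G,B \right)} = \left(68 + B\right) \left(186 + G\right)$ ($w{\left(G,B \right)} = \left(186 + G\right) \left(68 + B\right) = \left(68 + B\right) \left(186 + G\right)$)
$O = 67994$ ($O = 89110 - 21116 = 67994$)
$\left(O + \frac{1}{-290230 + 83543}\right) + w{\left(351,u \right)} = \left(67994 + \frac{1}{-290230 + 83543}\right) + \left(12648 + 68 \cdot 351 + 186 \cdot 62 + 62 \cdot 351\right) = \left(67994 + \frac{1}{-206687}\right) + \left(12648 + 23868 + 11532 + 21762\right) = \left(67994 - \frac{1}{206687}\right) + 69810 = \frac{14053475877}{206687} + 69810 = \frac{28482295347}{206687}$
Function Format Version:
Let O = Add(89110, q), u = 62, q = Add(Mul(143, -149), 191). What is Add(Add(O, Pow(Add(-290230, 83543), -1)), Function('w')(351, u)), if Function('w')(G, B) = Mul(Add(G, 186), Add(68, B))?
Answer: Rational(28482295347, 206687) ≈ 1.3780e+5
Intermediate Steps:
q = -21116 (q = Add(-21307, 191) = -21116)
Function('w')(G, B) = Mul(Add(68, B), Add(186, G)) (Function('w')(G, B) = Mul(Add(186, G), Add(68, B)) = Mul(Add(68, B), Add(186, G)))
O = 67994 (O = Add(89110, -21116) = 67994)
Add(Add(O, Pow(Add(-290230, 83543), -1)), Function('w')(351, u)) = Add(Add(67994, Pow(Add(-290230, 83543), -1)), Add(12648, Mul(68, 351), Mul(186, 62), Mul(62, 351))) = Add(Add(67994, Pow(-206687, -1)), Add(12648, 23868, 11532, 21762)) = Add(Add(67994, Rational(-1, 206687)), 69810) = Add(Rational(14053475877, 206687), 69810) = Rational(28482295347, 206687)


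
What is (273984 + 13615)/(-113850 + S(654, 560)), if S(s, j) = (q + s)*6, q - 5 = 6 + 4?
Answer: -287599/109836 ≈ -2.6184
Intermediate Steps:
q = 15 (q = 5 + (6 + 4) = 5 + 10 = 15)
S(s, j) = 90 + 6*s (S(s, j) = (15 + s)*6 = 90 + 6*s)
(273984 + 13615)/(-113850 + S(654, 560)) = (273984 + 13615)/(-113850 + (90 + 6*654)) = 287599/(-113850 + (90 + 3924)) = 287599/(-113850 + 4014) = 287599/(-109836) = 287599*(-1/109836) = -287599/109836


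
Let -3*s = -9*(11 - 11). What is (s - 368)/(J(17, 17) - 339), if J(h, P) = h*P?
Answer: 184/25 ≈ 7.3600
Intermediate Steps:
s = 0 (s = -(-3)*(11 - 11) = -(-3)*0 = -⅓*0 = 0)
J(h, P) = P*h
(s - 368)/(J(17, 17) - 339) = (0 - 368)/(17*17 - 339) = -368/(289 - 339) = -368/(-50) = -368*(-1/50) = 184/25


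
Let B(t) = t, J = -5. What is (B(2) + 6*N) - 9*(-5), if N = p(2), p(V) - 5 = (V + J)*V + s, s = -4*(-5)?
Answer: 161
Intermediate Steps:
s = 20
p(V) = 25 + V*(-5 + V) (p(V) = 5 + ((V - 5)*V + 20) = 5 + ((-5 + V)*V + 20) = 5 + (V*(-5 + V) + 20) = 5 + (20 + V*(-5 + V)) = 25 + V*(-5 + V))
N = 19 (N = 25 + 2² - 5*2 = 25 + 4 - 10 = 19)
(B(2) + 6*N) - 9*(-5) = (2 + 6*19) - 9*(-5) = (2 + 114) + 45 = 116 + 45 = 161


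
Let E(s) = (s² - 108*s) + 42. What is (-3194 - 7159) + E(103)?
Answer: -10826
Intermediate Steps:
E(s) = 42 + s² - 108*s
(-3194 - 7159) + E(103) = (-3194 - 7159) + (42 + 103² - 108*103) = -10353 + (42 + 10609 - 11124) = -10353 - 473 = -10826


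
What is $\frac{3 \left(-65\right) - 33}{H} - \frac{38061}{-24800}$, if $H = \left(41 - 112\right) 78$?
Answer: $\frac{36072703}{22890400} \approx 1.5759$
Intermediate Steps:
$H = -5538$ ($H = \left(-71\right) 78 = -5538$)
$\frac{3 \left(-65\right) - 33}{H} - \frac{38061}{-24800} = \frac{3 \left(-65\right) - 33}{-5538} - \frac{38061}{-24800} = \left(-195 - 33\right) \left(- \frac{1}{5538}\right) - - \frac{38061}{24800} = \left(-228\right) \left(- \frac{1}{5538}\right) + \frac{38061}{24800} = \frac{38}{923} + \frac{38061}{24800} = \frac{36072703}{22890400}$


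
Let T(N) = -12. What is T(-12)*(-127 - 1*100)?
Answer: 2724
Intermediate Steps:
T(-12)*(-127 - 1*100) = -12*(-127 - 1*100) = -12*(-127 - 100) = -12*(-227) = 2724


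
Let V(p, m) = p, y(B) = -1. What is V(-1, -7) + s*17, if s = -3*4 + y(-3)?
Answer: -222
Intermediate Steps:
s = -13 (s = -3*4 - 1 = -12 - 1 = -13)
V(-1, -7) + s*17 = -1 - 13*17 = -1 - 221 = -222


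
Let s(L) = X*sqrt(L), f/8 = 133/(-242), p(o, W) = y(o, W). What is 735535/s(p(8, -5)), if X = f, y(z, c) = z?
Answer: -88999735*sqrt(2)/2128 ≈ -59147.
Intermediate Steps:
p(o, W) = o
f = -532/121 (f = 8*(133/(-242)) = 8*(133*(-1/242)) = 8*(-133/242) = -532/121 ≈ -4.3967)
X = -532/121 ≈ -4.3967
s(L) = -532*sqrt(L)/121
735535/s(p(8, -5)) = 735535/((-1064*sqrt(2)/121)) = 735535*(-121*sqrt(2)/2128) = -88999735*sqrt(2)/2128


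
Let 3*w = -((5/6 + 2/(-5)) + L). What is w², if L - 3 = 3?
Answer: 37249/8100 ≈ 4.5986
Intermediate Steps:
L = 6 (L = 3 + 3 = 6)
w = -193/90 (w = (-((5/6 + 2/(-5)) + 6))/3 = (-((5*(⅙) + 2*(-⅕)) + 6))/3 = (-((⅚ - ⅖) + 6))/3 = (-(13/30 + 6))/3 = (-1*193/30)/3 = (⅓)*(-193/30) = -193/90 ≈ -2.1444)
w² = (-193/90)² = 37249/8100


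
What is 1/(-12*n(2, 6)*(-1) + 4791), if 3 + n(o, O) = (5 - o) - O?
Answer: 1/4719 ≈ 0.00021191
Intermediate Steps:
n(o, O) = 2 - O - o (n(o, O) = -3 + ((5 - o) - O) = -3 + (5 - O - o) = 2 - O - o)
1/(-12*n(2, 6)*(-1) + 4791) = 1/(-12*(2 - 1*6 - 1*2)*(-1) + 4791) = 1/(-12*(2 - 6 - 2)*(-1) + 4791) = 1/(-12*(-6)*(-1) + 4791) = 1/(72*(-1) + 4791) = 1/(-72 + 4791) = 1/4719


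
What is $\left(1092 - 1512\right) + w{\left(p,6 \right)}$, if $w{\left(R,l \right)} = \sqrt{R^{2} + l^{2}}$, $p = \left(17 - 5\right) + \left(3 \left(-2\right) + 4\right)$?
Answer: $-420 + 2 \sqrt{34} \approx -408.34$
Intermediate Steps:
$p = 10$ ($p = 12 + \left(-6 + 4\right) = 12 - 2 = 10$)
$\left(1092 - 1512\right) + w{\left(p,6 \right)} = \left(1092 - 1512\right) + \sqrt{10^{2} + 6^{2}} = \left(1092 - 1512\right) + \sqrt{100 + 36} = -420 + \sqrt{136} = -420 + 2 \sqrt{34}$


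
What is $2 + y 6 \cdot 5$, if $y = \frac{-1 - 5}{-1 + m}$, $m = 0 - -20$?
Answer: $- \frac{142}{19} \approx -7.4737$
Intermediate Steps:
$m = 20$ ($m = 0 + 20 = 20$)
$y = - \frac{6}{19}$ ($y = \frac{-1 - 5}{-1 + 20} = - \frac{6}{19} \approx -0.31579$)
$2 + y 6 \cdot 5 = 2 + \left(- \frac{6}{19}\right) 6 \cdot 5 = 2 - \frac{180}{19} = - \frac{142}{19}$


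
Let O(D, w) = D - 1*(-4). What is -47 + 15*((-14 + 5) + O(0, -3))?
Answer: -122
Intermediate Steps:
O(D, w) = 4 + D (O(D, w) = D + 4 = 4 + D)
-47 + 15*((-14 + 5) + O(0, -3)) = -47 + 15*((-14 + 5) + (4 + 0)) = -47 + 15*(-9 + 4) = -47 + 15*(-5) = -47 - 75 = -122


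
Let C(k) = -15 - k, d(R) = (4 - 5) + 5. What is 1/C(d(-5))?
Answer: -1/19 ≈ -0.052632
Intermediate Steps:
d(R) = 4 (d(R) = -1 + 5 = 4)
1/C(d(-5)) = 1/(-15 - 1*4) = 1/(-15 - 4) = 1/(-19) = -1/19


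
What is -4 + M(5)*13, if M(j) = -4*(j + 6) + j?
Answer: -511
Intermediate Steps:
M(j) = -24 - 3*j (M(j) = -4*(6 + j) + j = (-24 - 4*j) + j = -24 - 3*j)
-4 + M(5)*13 = -4 + (-24 - 3*5)*13 = -4 + (-24 - 15)*13 = -4 - 39*13 = -4 - 507 = -511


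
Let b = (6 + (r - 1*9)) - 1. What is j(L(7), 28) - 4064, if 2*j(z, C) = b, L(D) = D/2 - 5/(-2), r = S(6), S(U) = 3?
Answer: -8129/2 ≈ -4064.5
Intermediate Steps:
r = 3
L(D) = 5/2 + D/2 (L(D) = D*(½) - 5*(-½) = D/2 + 5/2 = 5/2 + D/2)
b = -1 (b = (6 + (3 - 1*9)) - 1 = (6 + (3 - 9)) - 1 = (6 - 6) - 1 = 0 - 1 = -1)
j(z, C) = -½ (j(z, C) = (½)*(-1) = -½)
j(L(7), 28) - 4064 = -½ - 4064 = -8129/2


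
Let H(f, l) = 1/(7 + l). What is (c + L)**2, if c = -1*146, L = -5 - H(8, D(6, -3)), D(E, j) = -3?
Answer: 366025/16 ≈ 22877.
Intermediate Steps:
L = -21/4 (L = -5 - 1/(7 - 3) = -5 - 1/4 = -21/4 ≈ -5.2500)
c = -146
(c + L)**2 = (-146 - 21/4)**2 = (-605/4)**2 = 366025/16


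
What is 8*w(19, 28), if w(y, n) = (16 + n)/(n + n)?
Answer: 44/7 ≈ 6.2857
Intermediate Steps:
w(y, n) = (16 + n)/(2*n) (w(y, n) = (16 + n)/((2*n)) = (16 + n)*(1/(2*n)) = (16 + n)/(2*n))
8*w(19, 28) = 8*((½)*(16 + 28)/28) = 8*((½)*(1/28)*44) = 8*(11/14) = 44/7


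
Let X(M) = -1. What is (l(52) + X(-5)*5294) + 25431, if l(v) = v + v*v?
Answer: 22893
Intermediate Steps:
l(v) = v + v²
(l(52) + X(-5)*5294) + 25431 = (52*(1 + 52) - 1*5294) + 25431 = (52*53 - 5294) + 25431 = (2756 - 5294) + 25431 = -2538 + 25431 = 22893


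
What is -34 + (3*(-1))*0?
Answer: -34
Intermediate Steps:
-34 + (3*(-1))*0 = -34 - 3*0 = -34 + 0 = -34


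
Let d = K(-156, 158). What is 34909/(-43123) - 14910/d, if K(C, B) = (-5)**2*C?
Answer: 16893961/5605990 ≈ 3.0136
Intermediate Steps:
K(C, B) = 25*C
d = -3900 (d = 25*(-156) = -3900)
34909/(-43123) - 14910/d = 34909/(-43123) - 14910/(-3900) = 34909*(-1/43123) - 14910*(-1/3900) = -34909/43123 + 497/130 = 16893961/5605990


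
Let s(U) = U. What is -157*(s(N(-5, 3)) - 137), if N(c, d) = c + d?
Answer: 21823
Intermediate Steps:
-157*(s(N(-5, 3)) - 137) = -157*((-5 + 3) - 137) = -157*(-2 - 137) = -157*(-139) = 21823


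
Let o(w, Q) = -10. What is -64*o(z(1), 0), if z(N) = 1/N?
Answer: 640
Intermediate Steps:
-64*o(z(1), 0) = -64*(-10) = 640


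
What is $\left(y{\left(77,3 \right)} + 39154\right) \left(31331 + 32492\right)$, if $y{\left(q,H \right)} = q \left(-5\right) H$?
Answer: $2425210177$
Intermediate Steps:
$y{\left(q,H \right)} = - 5 H q$ ($y{\left(q,H \right)} = - 5 q H = - 5 H q$)
$\left(y{\left(77,3 \right)} + 39154\right) \left(31331 + 32492\right) = \left(\left(-5\right) 3 \cdot 77 + 39154\right) \left(31331 + 32492\right) = \left(-1155 + 39154\right) 63823 = 37999 \cdot 63823 = 2425210177$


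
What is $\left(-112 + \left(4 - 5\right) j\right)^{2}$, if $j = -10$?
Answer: $10404$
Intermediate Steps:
$\left(-112 + \left(4 - 5\right) j\right)^{2} = \left(-112 + \left(4 - 5\right) \left(-10\right)\right)^{2} = \left(-112 - -10\right)^{2} = \left(-112 + 10\right)^{2} = \left(-102\right)^{2} = 10404$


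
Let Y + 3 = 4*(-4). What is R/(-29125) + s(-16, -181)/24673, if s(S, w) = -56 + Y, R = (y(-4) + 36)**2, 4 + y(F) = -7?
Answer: -140840/5748809 ≈ -0.024499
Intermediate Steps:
y(F) = -11 (y(F) = -4 - 7 = -11)
Y = -19 (Y = -3 + 4*(-4) = -3 - 16 = -19)
R = 625 (R = (-11 + 36)**2 = 25**2 = 625)
s(S, w) = -75 (s(S, w) = -56 - 19 = -75)
R/(-29125) + s(-16, -181)/24673 = 625/(-29125) - 75/24673 = 625*(-1/29125) - 75*1/24673 = -5/233 - 75/24673 = -140840/5748809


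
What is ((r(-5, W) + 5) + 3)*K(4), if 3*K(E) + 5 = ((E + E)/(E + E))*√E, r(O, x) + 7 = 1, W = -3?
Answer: -2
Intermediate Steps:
r(O, x) = -6 (r(O, x) = -7 + 1 = -6)
K(E) = -5/3 + √E/3 (K(E) = -5/3 + (((E + E)/(E + E))*√E)/3 = -5/3 + (((2*E)/((2*E)))*√E)/3 = -5/3 + (((2*E)*(1/(2*E)))*√E)/3 = -5/3 + (1*√E)/3 = -5/3 + √E/3)
((r(-5, W) + 5) + 3)*K(4) = ((-6 + 5) + 3)*(-5/3 + √4/3) = (-1 + 3)*(-5/3 + (⅓)*2) = 2*(-5/3 + ⅔) = 2*(-1) = -2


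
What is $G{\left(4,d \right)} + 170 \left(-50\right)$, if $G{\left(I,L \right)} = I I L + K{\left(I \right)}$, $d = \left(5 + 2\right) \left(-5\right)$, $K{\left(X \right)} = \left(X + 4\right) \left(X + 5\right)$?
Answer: $-8988$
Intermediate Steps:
$K{\left(X \right)} = \left(4 + X\right) \left(5 + X\right)$
$d = -35$ ($d = 7 \left(-5\right) = -35$)
$G{\left(I,L \right)} = 20 + I^{2} + 9 I + L I^{2}$ ($G{\left(I,L \right)} = I I L + \left(20 + I^{2} + 9 I\right) = I^{2} L + \left(20 + I^{2} + 9 I\right) = L I^{2} + \left(20 + I^{2} + 9 I\right) = 20 + I^{2} + 9 I + L I^{2}$)
$G{\left(4,d \right)} + 170 \left(-50\right) = \left(20 + 4^{2} + 9 \cdot 4 - 35 \cdot 4^{2}\right) + 170 \left(-50\right) = \left(20 + 16 + 36 - 560\right) - 8500 = -488 - 8500 = -8988$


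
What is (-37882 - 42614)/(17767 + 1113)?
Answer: -5031/1180 ≈ -4.2636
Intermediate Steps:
(-37882 - 42614)/(17767 + 1113) = -80496/18880 = -80496*1/18880 = -5031/1180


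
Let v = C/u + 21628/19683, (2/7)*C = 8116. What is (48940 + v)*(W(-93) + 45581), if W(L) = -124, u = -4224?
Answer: 30823273380932213/13856832 ≈ 2.2244e+9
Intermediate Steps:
C = 28406 (C = (7/2)*8116 = 28406)
v = -77959771/13856832 (v = 28406/(-4224) + 21628/19683 = 28406*(-1/4224) + 21628*(1/19683) = -14203/2112 + 21628/19683 = -77959771/13856832 ≈ -5.6261)
(48940 + v)*(W(-93) + 45581) = (48940 - 77959771/13856832)*(-124 + 45581) = (678075398309/13856832)*45457 = 30823273380932213/13856832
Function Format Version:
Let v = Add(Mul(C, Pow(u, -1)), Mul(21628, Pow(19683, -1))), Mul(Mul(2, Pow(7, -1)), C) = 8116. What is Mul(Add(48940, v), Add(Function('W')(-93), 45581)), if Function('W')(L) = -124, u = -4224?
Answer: Rational(30823273380932213, 13856832) ≈ 2.2244e+9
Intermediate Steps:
C = 28406 (C = Mul(Rational(7, 2), 8116) = 28406)
v = Rational(-77959771, 13856832) (v = Add(Mul(28406, Pow(-4224, -1)), Mul(21628, Pow(19683, -1))) = Add(Mul(28406, Rational(-1, 4224)), Mul(21628, Rational(1, 19683))) = Add(Rational(-14203, 2112), Rational(21628, 19683)) = Rational(-77959771, 13856832) ≈ -5.6261)
Mul(Add(48940, v), Add(Function('W')(-93), 45581)) = Mul(Add(48940, Rational(-77959771, 13856832)), Add(-124, 45581)) = Mul(Rational(678075398309, 13856832), 45457) = Rational(30823273380932213, 13856832)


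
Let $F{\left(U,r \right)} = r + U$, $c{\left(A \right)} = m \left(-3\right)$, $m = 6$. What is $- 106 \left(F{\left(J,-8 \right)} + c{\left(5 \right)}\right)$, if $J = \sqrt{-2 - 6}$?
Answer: $2756 - 212 i \sqrt{2} \approx 2756.0 - 299.81 i$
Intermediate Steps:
$J = 2 i \sqrt{2}$ ($J = \sqrt{-8} = 2 i \sqrt{2} \approx 2.8284 i$)
$c{\left(A \right)} = -18$ ($c{\left(A \right)} = 6 \left(-3\right) = -18$)
$F{\left(U,r \right)} = U + r$
$- 106 \left(F{\left(J,-8 \right)} + c{\left(5 \right)}\right) = - 106 \left(\left(2 i \sqrt{2} - 8\right) - 18\right) = - 106 \left(\left(-8 + 2 i \sqrt{2}\right) - 18\right) = - 106 \left(-26 + 2 i \sqrt{2}\right) = 2756 - 212 i \sqrt{2}$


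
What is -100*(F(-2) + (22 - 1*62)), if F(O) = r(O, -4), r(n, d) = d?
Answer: 4400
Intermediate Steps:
F(O) = -4
-100*(F(-2) + (22 - 1*62)) = -100*(-4 + (22 - 1*62)) = -100*(-4 + (22 - 62)) = -100*(-4 - 40) = -100*(-44) = 4400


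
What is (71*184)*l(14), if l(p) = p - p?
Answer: 0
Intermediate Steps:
l(p) = 0
(71*184)*l(14) = (71*184)*0 = 13064*0 = 0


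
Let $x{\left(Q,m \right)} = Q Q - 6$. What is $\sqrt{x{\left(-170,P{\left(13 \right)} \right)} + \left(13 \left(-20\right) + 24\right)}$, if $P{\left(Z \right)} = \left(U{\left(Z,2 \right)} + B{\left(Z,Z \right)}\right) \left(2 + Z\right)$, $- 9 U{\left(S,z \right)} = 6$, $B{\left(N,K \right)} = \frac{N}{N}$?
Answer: $\sqrt{28658} \approx 169.29$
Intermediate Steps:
$B{\left(N,K \right)} = 1$
$U{\left(S,z \right)} = - \frac{2}{3}$ ($U{\left(S,z \right)} = \left(- \frac{1}{9}\right) 6 = - \frac{2}{3}$)
$P{\left(Z \right)} = \frac{2}{3} + \frac{Z}{3}$ ($P{\left(Z \right)} = \left(- \frac{2}{3} + 1\right) \left(2 + Z\right) = \frac{2 + Z}{3} = \frac{2}{3} + \frac{Z}{3}$)
$x{\left(Q,m \right)} = -6 + Q^{2}$ ($x{\left(Q,m \right)} = Q^{2} - 6 = -6 + Q^{2}$)
$\sqrt{x{\left(-170,P{\left(13 \right)} \right)} + \left(13 \left(-20\right) + 24\right)} = \sqrt{\left(-6 + \left(-170\right)^{2}\right) + \left(13 \left(-20\right) + 24\right)} = \sqrt{\left(-6 + 28900\right) + \left(-260 + 24\right)} = \sqrt{28894 - 236} = \sqrt{28658}$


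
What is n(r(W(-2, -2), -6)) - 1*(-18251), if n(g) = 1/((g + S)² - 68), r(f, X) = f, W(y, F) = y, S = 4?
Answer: 1168063/64 ≈ 18251.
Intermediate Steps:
n(g) = 1/(-68 + (4 + g)²) (n(g) = 1/((g + 4)² - 68) = 1/((4 + g)² - 68) = 1/(-68 + (4 + g)²))
n(r(W(-2, -2), -6)) - 1*(-18251) = 1/(-68 + (4 - 2)²) - 1*(-18251) = 1/(-68 + 2²) + 18251 = 1/(-68 + 4) + 18251 = 1/(-64) + 18251 = -1/64 + 18251 = 1168063/64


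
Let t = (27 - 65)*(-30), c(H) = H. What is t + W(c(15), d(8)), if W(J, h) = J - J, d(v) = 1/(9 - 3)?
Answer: 1140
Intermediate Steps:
d(v) = ⅙ (d(v) = 1/6 = ⅙)
W(J, h) = 0
t = 1140 (t = -38*(-30) = 1140)
t + W(c(15), d(8)) = 1140 + 0 = 1140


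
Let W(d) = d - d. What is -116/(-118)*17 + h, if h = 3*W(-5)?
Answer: 986/59 ≈ 16.712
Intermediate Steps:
W(d) = 0
h = 0 (h = 3*0 = 0)
-116/(-118)*17 + h = -116/(-118)*17 + 0 = -116*(-1/118)*17 + 0 = (58/59)*17 + 0 = 986/59 + 0 = 986/59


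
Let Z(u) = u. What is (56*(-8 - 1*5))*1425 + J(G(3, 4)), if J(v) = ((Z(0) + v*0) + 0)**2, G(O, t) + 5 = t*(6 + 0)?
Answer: -1037400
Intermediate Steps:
G(O, t) = -5 + 6*t (G(O, t) = -5 + t*(6 + 0) = -5 + t*6 = -5 + 6*t)
J(v) = 0 (J(v) = ((0 + v*0) + 0)**2 = ((0 + 0) + 0)**2 = (0 + 0)**2 = 0**2 = 0)
(56*(-8 - 1*5))*1425 + J(G(3, 4)) = (56*(-8 - 1*5))*1425 + 0 = (56*(-8 - 5))*1425 + 0 = (56*(-13))*1425 + 0 = -728*1425 + 0 = -1037400 + 0 = -1037400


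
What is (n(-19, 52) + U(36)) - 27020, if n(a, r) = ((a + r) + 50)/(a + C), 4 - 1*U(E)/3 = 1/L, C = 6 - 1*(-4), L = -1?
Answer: -243128/9 ≈ -27014.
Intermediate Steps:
C = 10 (C = 6 + 4 = 10)
U(E) = 15 (U(E) = 12 - 3/(-1) = 12 - 3*(-1) = 12 + 3 = 15)
n(a, r) = (50 + a + r)/(10 + a) (n(a, r) = ((a + r) + 50)/(a + 10) = (50 + a + r)/(10 + a))
(n(-19, 52) + U(36)) - 27020 = ((50 - 19 + 52)/(10 - 19) + 15) - 27020 = (83/(-9) + 15) - 27020 = (-⅑*83 + 15) - 27020 = (-83/9 + 15) - 27020 = 52/9 - 27020 = -243128/9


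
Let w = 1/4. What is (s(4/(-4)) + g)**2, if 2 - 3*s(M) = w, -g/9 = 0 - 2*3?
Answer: 429025/144 ≈ 2979.3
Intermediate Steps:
g = 54 (g = -9*(0 - 2*3) = -9*(0 - 6) = -9*(-6) = 54)
w = 1/4 ≈ 0.25000
s(M) = 7/12 (s(M) = 2/3 - 1/3*1/4 = 2/3 - 1/12 = 7/12)
(s(4/(-4)) + g)**2 = (7/12 + 54)**2 = (655/12)**2 = 429025/144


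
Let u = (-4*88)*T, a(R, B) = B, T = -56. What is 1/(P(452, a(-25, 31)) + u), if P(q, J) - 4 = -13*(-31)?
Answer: 1/20119 ≈ 4.9704e-5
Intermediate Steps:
P(q, J) = 407 (P(q, J) = 4 - 13*(-31) = 4 + 403 = 407)
u = 19712 (u = -4*88*(-56) = -352*(-56) = 19712)
1/(P(452, a(-25, 31)) + u) = 1/(407 + 19712) = 1/20119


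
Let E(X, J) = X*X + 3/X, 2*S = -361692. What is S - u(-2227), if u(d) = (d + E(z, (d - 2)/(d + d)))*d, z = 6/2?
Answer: -5118105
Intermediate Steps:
S = -180846 (S = (1/2)*(-361692) = -180846)
z = 3 (z = 6*(1/2) = 3)
E(X, J) = X**2 + 3/X
u(d) = d*(10 + d) (u(d) = (d + (3 + 3**3)/3)*d = (d + (3 + 27)/3)*d = (d + (1/3)*30)*d = (d + 10)*d = (10 + d)*d = d*(10 + d))
S - u(-2227) = -180846 - (-2227)*(10 - 2227) = -180846 - (-2227)*(-2217) = -180846 - 1*4937259 = -180846 - 4937259 = -5118105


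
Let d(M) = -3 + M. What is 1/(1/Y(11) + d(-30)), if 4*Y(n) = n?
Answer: -11/359 ≈ -0.030641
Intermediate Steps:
Y(n) = n/4
1/(1/Y(11) + d(-30)) = 1/(1/((¼)*11) + (-3 - 30)) = 1/(1/(11/4) - 33) = 1/(4/11 - 33) = 1/(-359/11) = -11/359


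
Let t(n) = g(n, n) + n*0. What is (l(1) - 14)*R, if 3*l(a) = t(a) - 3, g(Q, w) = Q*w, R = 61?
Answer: -2684/3 ≈ -894.67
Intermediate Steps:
t(n) = n² (t(n) = n*n + n*0 = n² + 0 = n²)
l(a) = -1 + a²/3 (l(a) = (a² - 3)/3 = (-3 + a²)/3 = -1 + a²/3)
(l(1) - 14)*R = ((-1 + (⅓)*1²) - 14)*61 = ((-1 + (⅓)*1) - 14)*61 = ((-1 + ⅓) - 14)*61 = (-⅔ - 14)*61 = -44/3*61 = -2684/3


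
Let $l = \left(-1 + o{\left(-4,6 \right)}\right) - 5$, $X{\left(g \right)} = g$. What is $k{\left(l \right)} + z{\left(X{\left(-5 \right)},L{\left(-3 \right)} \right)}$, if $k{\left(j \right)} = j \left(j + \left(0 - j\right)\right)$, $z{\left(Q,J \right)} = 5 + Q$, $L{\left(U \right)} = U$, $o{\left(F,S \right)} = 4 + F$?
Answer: $0$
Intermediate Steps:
$l = -6$ ($l = \left(-1 + \left(4 - 4\right)\right) - 5 = \left(-1 + 0\right) - 5 = -1 - 5 = -6$)
$k{\left(j \right)} = 0$ ($k{\left(j \right)} = j \left(j - j\right) = j 0 = 0$)
$k{\left(l \right)} + z{\left(X{\left(-5 \right)},L{\left(-3 \right)} \right)} = 0 + \left(5 - 5\right) = 0 + 0 = 0$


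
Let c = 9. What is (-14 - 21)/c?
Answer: -35/9 ≈ -3.8889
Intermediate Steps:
(-14 - 21)/c = (-14 - 21)/9 = (1/9)*(-35) = -35/9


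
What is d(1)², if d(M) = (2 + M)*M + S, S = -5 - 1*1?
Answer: 9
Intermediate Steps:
S = -6 (S = -5 - 1 = -6)
d(M) = -6 + M*(2 + M) (d(M) = (2 + M)*M - 6 = M*(2 + M) - 6 = -6 + M*(2 + M))
d(1)² = (-6 + 1² + 2*1)² = (-6 + 1 + 2)² = (-3)² = 9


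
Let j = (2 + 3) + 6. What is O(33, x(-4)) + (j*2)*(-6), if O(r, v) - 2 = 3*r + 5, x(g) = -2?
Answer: -26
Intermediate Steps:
O(r, v) = 7 + 3*r (O(r, v) = 2 + (3*r + 5) = 2 + (5 + 3*r) = 7 + 3*r)
j = 11 (j = 5 + 6 = 11)
O(33, x(-4)) + (j*2)*(-6) = (7 + 3*33) + (11*2)*(-6) = (7 + 99) + 22*(-6) = 106 - 132 = -26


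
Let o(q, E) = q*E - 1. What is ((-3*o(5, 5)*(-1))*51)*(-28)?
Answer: -102816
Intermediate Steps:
o(q, E) = -1 + E*q (o(q, E) = E*q - 1 = -1 + E*q)
((-3*o(5, 5)*(-1))*51)*(-28) = ((-3*(-1 + 5*5)*(-1))*51)*(-28) = ((-3*(-1 + 25)*(-1))*51)*(-28) = ((-3*24*(-1))*51)*(-28) = (-72*(-1)*51)*(-28) = (72*51)*(-28) = 3672*(-28) = -102816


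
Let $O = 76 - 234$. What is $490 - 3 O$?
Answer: $964$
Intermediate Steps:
$O = -158$ ($O = 76 - 234 = -158$)
$490 - 3 O = 490 - -474 = 490 + 474 = 964$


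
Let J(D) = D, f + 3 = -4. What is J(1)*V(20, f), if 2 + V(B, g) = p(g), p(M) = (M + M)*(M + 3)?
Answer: 54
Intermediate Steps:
f = -7 (f = -3 - 4 = -7)
p(M) = 2*M*(3 + M) (p(M) = (2*M)*(3 + M) = 2*M*(3 + M))
V(B, g) = -2 + 2*g*(3 + g)
J(1)*V(20, f) = 1*(-2 + 2*(-7)*(3 - 7)) = 1*(-2 + 2*(-7)*(-4)) = 1*(-2 + 56) = 1*54 = 54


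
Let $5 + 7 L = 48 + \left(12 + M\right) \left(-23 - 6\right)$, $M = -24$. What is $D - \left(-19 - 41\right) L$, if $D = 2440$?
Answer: $\frac{40540}{7} \approx 5791.4$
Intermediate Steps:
$L = \frac{391}{7}$ ($L = - \frac{5}{7} + \frac{48 + \left(12 - 24\right) \left(-23 - 6\right)}{7} = - \frac{5}{7} + \frac{48 - -348}{7} = - \frac{5}{7} + \frac{48 + 348}{7} = - \frac{5}{7} + \frac{1}{7} \cdot 396 = - \frac{5}{7} + \frac{396}{7} = \frac{391}{7} \approx 55.857$)
$D - \left(-19 - 41\right) L = 2440 - \left(-19 - 41\right) \frac{391}{7} = 2440 - \left(-60\right) \frac{391}{7} = 2440 - - \frac{23460}{7} = 2440 + \frac{23460}{7} = \frac{40540}{7}$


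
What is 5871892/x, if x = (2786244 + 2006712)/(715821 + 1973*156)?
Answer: 500876791519/399413 ≈ 1.2540e+6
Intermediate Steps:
x = 1597652/341203 (x = 4792956/(715821 + 307788) = 4792956/1023609 = 4792956*(1/1023609) = 1597652/341203 ≈ 4.6824)
5871892/x = 5871892/(1597652/341203) = 5871892*(341203/1597652) = 500876791519/399413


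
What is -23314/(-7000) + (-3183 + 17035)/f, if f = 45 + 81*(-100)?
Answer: 9083027/5638500 ≈ 1.6109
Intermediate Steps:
f = -8055 (f = 45 - 8100 = -8055)
-23314/(-7000) + (-3183 + 17035)/f = -23314/(-7000) + (-3183 + 17035)/(-8055) = -23314*(-1/7000) + 13852*(-1/8055) = 11657/3500 - 13852/8055 = 9083027/5638500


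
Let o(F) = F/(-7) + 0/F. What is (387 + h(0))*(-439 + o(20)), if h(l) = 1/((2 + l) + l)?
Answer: -2397075/14 ≈ -1.7122e+5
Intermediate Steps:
h(l) = 1/(2 + 2*l)
o(F) = -F/7 (o(F) = F*(-⅐) + 0 = -F/7 + 0 = -F/7)
(387 + h(0))*(-439 + o(20)) = (387 + 1/(2*(1 + 0)))*(-439 - ⅐*20) = (387 + (½)/1)*(-439 - 20/7) = (387 + (½)*1)*(-3093/7) = (387 + ½)*(-3093/7) = (775/2)*(-3093/7) = -2397075/14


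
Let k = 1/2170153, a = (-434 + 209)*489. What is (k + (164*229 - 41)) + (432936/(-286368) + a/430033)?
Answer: 417724424038939994965/11135388717044668 ≈ 37513.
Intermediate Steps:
a = -110025 (a = -225*489 = -110025)
k = 1/2170153 ≈ 4.6080e-7
(k + (164*229 - 41)) + (432936/(-286368) + a/430033) = (1/2170153 + (164*229 - 41)) + (432936/(-286368) - 110025/430033) = (1/2170153 + (37556 - 41)) + (432936*(-1/286368) - 110025*1/430033) = (1/2170153 + 37515) + (-18039/11932 - 110025/430033) = 81413289796/2170153 - 9070183587/5131153756 = 417724424038939994965/11135388717044668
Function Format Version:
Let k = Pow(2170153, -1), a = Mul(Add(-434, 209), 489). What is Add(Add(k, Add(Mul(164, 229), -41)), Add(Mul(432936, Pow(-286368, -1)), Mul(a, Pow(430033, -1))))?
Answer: Rational(417724424038939994965, 11135388717044668) ≈ 37513.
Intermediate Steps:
a = -110025 (a = Mul(-225, 489) = -110025)
k = Rational(1, 2170153) ≈ 4.6080e-7
Add(Add(k, Add(Mul(164, 229), -41)), Add(Mul(432936, Pow(-286368, -1)), Mul(a, Pow(430033, -1)))) = Add(Add(Rational(1, 2170153), Add(Mul(164, 229), -41)), Add(Mul(432936, Pow(-286368, -1)), Mul(-110025, Pow(430033, -1)))) = Add(Add(Rational(1, 2170153), Add(37556, -41)), Add(Mul(432936, Rational(-1, 286368)), Mul(-110025, Rational(1, 430033)))) = Add(Add(Rational(1, 2170153), 37515), Add(Rational(-18039, 11932), Rational(-110025, 430033))) = Add(Rational(81413289796, 2170153), Rational(-9070183587, 5131153756)) = Rational(417724424038939994965, 11135388717044668)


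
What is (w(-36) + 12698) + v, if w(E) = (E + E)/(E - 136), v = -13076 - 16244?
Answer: -714728/43 ≈ -16622.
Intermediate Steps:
v = -29320
w(E) = 2*E/(-136 + E) (w(E) = (2*E)/(-136 + E) = 2*E/(-136 + E))
(w(-36) + 12698) + v = (2*(-36)/(-136 - 36) + 12698) - 29320 = (2*(-36)/(-172) + 12698) - 29320 = (2*(-36)*(-1/172) + 12698) - 29320 = (18/43 + 12698) - 29320 = 546032/43 - 29320 = -714728/43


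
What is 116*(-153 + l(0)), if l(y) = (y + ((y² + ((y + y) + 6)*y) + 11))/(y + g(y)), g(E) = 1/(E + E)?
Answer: -17748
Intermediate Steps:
g(E) = 1/(2*E)
l(y) = (11 + y + y² + y*(6 + 2*y))/(y + 1/(2*y)) (l(y) = (y + ((y² + ((y + y) + 6)*y) + 11))/(y + 1/(2*y)) = (y + ((y² + (2*y + 6)*y) + 11))/(y + 1/(2*y)) = (y + ((y² + (6 + 2*y)*y) + 11))/(y + 1/(2*y)) = (y + ((y² + y*(6 + 2*y)) + 11))/(y + 1/(2*y)) = (y + (11 + y² + y*(6 + 2*y)))/(y + 1/(2*y)) = (11 + y + y² + y*(6 + 2*y))/(y + 1/(2*y)))
116*(-153 + l(0)) = 116*(-153 + 2*0*(11 + 3*0² + 7*0)/(1 + 2*0²)) = 116*(-153 + 2*0*(11 + 3*0 + 0)/(1 + 2*0)) = 116*(-153 + 2*0*(11 + 0 + 0)/(1 + 0)) = 116*(-153 + 2*0*11/1) = 116*(-153 + 2*0*1*11) = 116*(-153 + 0) = 116*(-153) = -17748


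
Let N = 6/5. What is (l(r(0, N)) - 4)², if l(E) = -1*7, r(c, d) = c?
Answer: 121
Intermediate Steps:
N = 6/5 (N = 6*(⅕) = 6/5 ≈ 1.2000)
l(E) = -7
(l(r(0, N)) - 4)² = (-7 - 4)² = (-11)² = 121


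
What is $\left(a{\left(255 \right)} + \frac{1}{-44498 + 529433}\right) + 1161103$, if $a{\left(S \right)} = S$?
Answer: $\frac{563183141731}{484935} \approx 1.1614 \cdot 10^{6}$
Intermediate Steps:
$\left(a{\left(255 \right)} + \frac{1}{-44498 + 529433}\right) + 1161103 = \left(255 + \frac{1}{-44498 + 529433}\right) + 1161103 = \left(255 + \frac{1}{484935}\right) + 1161103 = \frac{123658426}{484935} + 1161103 = \frac{563183141731}{484935}$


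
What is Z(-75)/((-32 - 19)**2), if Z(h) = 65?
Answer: 65/2601 ≈ 0.024990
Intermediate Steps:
Z(-75)/((-32 - 19)**2) = 65/((-32 - 19)**2) = 65/((-51)**2) = 65/2601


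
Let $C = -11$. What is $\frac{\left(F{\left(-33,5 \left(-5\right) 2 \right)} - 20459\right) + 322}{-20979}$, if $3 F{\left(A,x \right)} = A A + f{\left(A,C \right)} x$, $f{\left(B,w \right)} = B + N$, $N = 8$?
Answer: $\frac{8296}{8991} \approx 0.9227$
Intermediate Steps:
$f{\left(B,w \right)} = 8 + B$ ($f{\left(B,w \right)} = B + 8 = 8 + B$)
$F{\left(A,x \right)} = \frac{A^{2}}{3} + \frac{x \left(8 + A\right)}{3}$ ($F{\left(A,x \right)} = \frac{A A + \left(8 + A\right) x}{3} = \frac{A^{2} + x \left(8 + A\right)}{3} = \frac{A^{2}}{3} + \frac{x \left(8 + A\right)}{3}$)
$\frac{\left(F{\left(-33,5 \left(-5\right) 2 \right)} - 20459\right) + 322}{-20979} = \frac{\left(\left(\frac{\left(-33\right)^{2}}{3} + \frac{5 \left(-5\right) 2 \left(8 - 33\right)}{3}\right) - 20459\right) + 322}{-20979} = \left(\left(\left(\frac{1}{3} \cdot 1089 + \frac{1}{3} \left(\left(-25\right) 2\right) \left(-25\right)\right) - 20459\right) + 322\right) \left(- \frac{1}{20979}\right) = \left(\left(\left(363 + \frac{1}{3} \left(-50\right) \left(-25\right)\right) - 20459\right) + 322\right) \left(- \frac{1}{20979}\right) = \left(\left(\left(363 + \frac{1250}{3}\right) - 20459\right) + 322\right) \left(- \frac{1}{20979}\right) = \left(\left(\frac{2339}{3} - 20459\right) + 322\right) \left(- \frac{1}{20979}\right) = \left(- \frac{59038}{3} + 322\right) \left(- \frac{1}{20979}\right) = \left(- \frac{58072}{3}\right) \left(- \frac{1}{20979}\right) = \frac{8296}{8991}$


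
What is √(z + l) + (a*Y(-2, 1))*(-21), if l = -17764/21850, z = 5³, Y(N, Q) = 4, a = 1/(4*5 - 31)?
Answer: 84/11 + √592896691/2185 ≈ 18.780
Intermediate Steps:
a = -1/11 (a = 1/(20 - 31) = 1/(-11) = -1/11 ≈ -0.090909)
z = 125
l = -8882/10925 (l = -17764*1/21850 = -8882/10925 ≈ -0.81300)
√(z + l) + (a*Y(-2, 1))*(-21) = √(125 - 8882/10925) - 1/11*4*(-21) = √(1356743/10925) - 4/11*(-21) = √592896691/2185 + 84/11 = 84/11 + √592896691/2185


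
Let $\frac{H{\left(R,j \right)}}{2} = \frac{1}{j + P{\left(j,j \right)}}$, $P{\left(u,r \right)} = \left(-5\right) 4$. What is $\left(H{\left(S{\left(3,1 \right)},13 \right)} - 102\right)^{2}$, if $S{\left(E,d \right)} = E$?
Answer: $\frac{512656}{49} \approx 10462.0$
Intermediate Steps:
$P{\left(u,r \right)} = -20$
$H{\left(R,j \right)} = \frac{2}{-20 + j}$ ($H{\left(R,j \right)} = \frac{2}{j - 20} = \frac{2}{-20 + j}$)
$\left(H{\left(S{\left(3,1 \right)},13 \right)} - 102\right)^{2} = \left(\frac{2}{-20 + 13} - 102\right)^{2} = \left(\frac{2}{-7} - 102\right)^{2} = \left(2 \left(- \frac{1}{7}\right) - 102\right)^{2} = \left(- \frac{2}{7} - 102\right)^{2} = \left(- \frac{716}{7}\right)^{2} = \frac{512656}{49}$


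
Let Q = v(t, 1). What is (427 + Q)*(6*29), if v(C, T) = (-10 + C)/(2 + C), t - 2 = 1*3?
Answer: 519216/7 ≈ 74174.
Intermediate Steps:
t = 5 (t = 2 + 1*3 = 2 + 3 = 5)
v(C, T) = (-10 + C)/(2 + C)
Q = -5/7 (Q = (-10 + 5)/(2 + 5) = -5/7 ≈ -0.71429)
(427 + Q)*(6*29) = (427 - 5/7)*(6*29) = (2984/7)*174 = 519216/7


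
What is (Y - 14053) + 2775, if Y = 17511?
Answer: 6233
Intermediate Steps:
(Y - 14053) + 2775 = (17511 - 14053) + 2775 = 3458 + 2775 = 6233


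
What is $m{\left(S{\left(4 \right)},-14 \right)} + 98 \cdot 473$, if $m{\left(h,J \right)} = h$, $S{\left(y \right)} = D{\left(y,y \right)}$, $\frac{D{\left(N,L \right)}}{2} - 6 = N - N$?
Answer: $46366$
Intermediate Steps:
$D{\left(N,L \right)} = 12$ ($D{\left(N,L \right)} = 12 + 2 \left(N - N\right) = 12 + 2 \cdot 0 = 12 + 0 = 12$)
$S{\left(y \right)} = 12$
$m{\left(S{\left(4 \right)},-14 \right)} + 98 \cdot 473 = 12 + 98 \cdot 473 = 12 + 46354 = 46366$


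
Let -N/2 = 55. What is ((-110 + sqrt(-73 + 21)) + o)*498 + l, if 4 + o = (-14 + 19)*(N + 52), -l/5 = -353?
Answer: -199427 + 996*I*sqrt(13) ≈ -1.9943e+5 + 3591.1*I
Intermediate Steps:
N = -110 (N = -2*55 = -110)
l = 1765 (l = -5*(-353) = 1765)
o = -294 (o = -4 + (-14 + 19)*(-110 + 52) = -4 + 5*(-58) = -4 - 290 = -294)
((-110 + sqrt(-73 + 21)) + o)*498 + l = ((-110 + sqrt(-73 + 21)) - 294)*498 + 1765 = ((-110 + sqrt(-52)) - 294)*498 + 1765 = ((-110 + 2*I*sqrt(13)) - 294)*498 + 1765 = (-404 + 2*I*sqrt(13))*498 + 1765 = (-201192 + 996*I*sqrt(13)) + 1765 = -199427 + 996*I*sqrt(13)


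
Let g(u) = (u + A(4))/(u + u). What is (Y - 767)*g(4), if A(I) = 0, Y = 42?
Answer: -725/2 ≈ -362.50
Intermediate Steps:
g(u) = 1/2 (g(u) = (u + 0)/(u + u) = u/((2*u)) = u*(1/(2*u)) = 1/2)
(Y - 767)*g(4) = (42 - 767)*(1/2) = -725*1/2 = -725/2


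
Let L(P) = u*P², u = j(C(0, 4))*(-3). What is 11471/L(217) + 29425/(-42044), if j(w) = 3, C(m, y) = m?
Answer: -12952631149/17818289244 ≈ -0.72693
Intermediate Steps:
u = -9 (u = 3*(-3) = -9)
L(P) = -9*P²
11471/L(217) + 29425/(-42044) = 11471/((-9*217²)) + 29425/(-42044) = 11471/((-9*47089)) + 29425*(-1/42044) = 11471/(-423801) - 29425/42044 = 11471*(-1/423801) - 29425/42044 = -11471/423801 - 29425/42044 = -12952631149/17818289244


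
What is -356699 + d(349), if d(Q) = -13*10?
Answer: -356829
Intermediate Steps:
d(Q) = -130
-356699 + d(349) = -356699 - 130 = -356829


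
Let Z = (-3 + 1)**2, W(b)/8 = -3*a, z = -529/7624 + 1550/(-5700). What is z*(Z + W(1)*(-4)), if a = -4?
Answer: 741625/5718 ≈ 129.70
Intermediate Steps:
z = -148325/434568 (z = -529*1/7624 + 1550*(-1/5700) = -529/7624 - 31/114 = -148325/434568 ≈ -0.34132)
W(b) = 96 (W(b) = 8*(-3*(-4)) = 8*12 = 96)
Z = 4 (Z = (-2)**2 = 4)
z*(Z + W(1)*(-4)) = -148325*(4 + 96*(-4))/434568 = -148325*(4 - 384)/434568 = -148325/434568*(-380) = 741625/5718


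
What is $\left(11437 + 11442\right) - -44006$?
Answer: $66885$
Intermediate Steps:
$\left(11437 + 11442\right) - -44006 = 22879 + 44006 = 66885$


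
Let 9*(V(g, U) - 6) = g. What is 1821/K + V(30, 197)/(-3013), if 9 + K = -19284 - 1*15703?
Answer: -17439907/316328844 ≈ -0.055132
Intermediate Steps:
V(g, U) = 6 + g/9
K = -34996 (K = -9 + (-19284 - 1*15703) = -9 + (-19284 - 15703) = -9 - 34987 = -34996)
1821/K + V(30, 197)/(-3013) = 1821/(-34996) + (6 + (⅑)*30)/(-3013) = 1821*(-1/34996) + (6 + 10/3)*(-1/3013) = -1821/34996 + (28/3)*(-1/3013) = -1821/34996 - 28/9039 = -17439907/316328844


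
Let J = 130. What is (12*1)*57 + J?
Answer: 814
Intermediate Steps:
(12*1)*57 + J = (12*1)*57 + 130 = 12*57 + 130 = 684 + 130 = 814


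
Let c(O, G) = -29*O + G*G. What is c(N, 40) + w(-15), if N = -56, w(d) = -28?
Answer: 3196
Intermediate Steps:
c(O, G) = G**2 - 29*O (c(O, G) = -29*O + G**2 = G**2 - 29*O)
c(N, 40) + w(-15) = (40**2 - 29*(-56)) - 28 = (1600 + 1624) - 28 = 3224 - 28 = 3196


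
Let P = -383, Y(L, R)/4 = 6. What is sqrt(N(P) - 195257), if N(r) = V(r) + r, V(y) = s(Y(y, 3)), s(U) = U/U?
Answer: I*sqrt(195639) ≈ 442.31*I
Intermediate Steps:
Y(L, R) = 24 (Y(L, R) = 4*6 = 24)
s(U) = 1
V(y) = 1
N(r) = 1 + r
sqrt(N(P) - 195257) = sqrt((1 - 383) - 195257) = sqrt(-382 - 195257) = sqrt(-195639) = I*sqrt(195639)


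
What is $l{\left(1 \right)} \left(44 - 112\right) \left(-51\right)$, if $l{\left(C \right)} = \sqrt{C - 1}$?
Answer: $0$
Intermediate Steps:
$l{\left(C \right)} = \sqrt{-1 + C}$
$l{\left(1 \right)} \left(44 - 112\right) \left(-51\right) = \sqrt{-1 + 1} \left(44 - 112\right) \left(-51\right) = \sqrt{0} \left(44 - 112\right) \left(-51\right) = 0 \left(\left(-68\right) \left(-51\right)\right) = 0 \cdot 3468 = 0$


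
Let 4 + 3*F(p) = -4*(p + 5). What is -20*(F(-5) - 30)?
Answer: 1880/3 ≈ 626.67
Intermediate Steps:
F(p) = -8 - 4*p/3 (F(p) = -4/3 + (-4*(p + 5))/3 = -4/3 + (-4*(5 + p))/3 = -4/3 + (-20 - 4*p)/3 = -4/3 + (-20/3 - 4*p/3) = -8 - 4*p/3)
-20*(F(-5) - 30) = -20*((-8 - 4/3*(-5)) - 30) = -20*((-8 + 20/3) - 30) = -20*(-4/3 - 30) = -20*(-94/3) = 1880/3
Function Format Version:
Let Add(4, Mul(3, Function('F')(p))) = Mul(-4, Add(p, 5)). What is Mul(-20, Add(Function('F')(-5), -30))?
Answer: Rational(1880, 3) ≈ 626.67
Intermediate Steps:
Function('F')(p) = Add(-8, Mul(Rational(-4, 3), p)) (Function('F')(p) = Add(Rational(-4, 3), Mul(Rational(1, 3), Mul(-4, Add(p, 5)))) = Add(Rational(-4, 3), Mul(Rational(1, 3), Mul(-4, Add(5, p)))) = Add(Rational(-4, 3), Mul(Rational(1, 3), Add(-20, Mul(-4, p)))) = Add(Rational(-4, 3), Add(Rational(-20, 3), Mul(Rational(-4, 3), p))) = Add(-8, Mul(Rational(-4, 3), p)))
Mul(-20, Add(Function('F')(-5), -30)) = Mul(-20, Add(Add(-8, Mul(Rational(-4, 3), -5)), -30)) = Mul(-20, Add(Add(-8, Rational(20, 3)), -30)) = Mul(-20, Add(Rational(-4, 3), -30)) = Mul(-20, Rational(-94, 3)) = Rational(1880, 3)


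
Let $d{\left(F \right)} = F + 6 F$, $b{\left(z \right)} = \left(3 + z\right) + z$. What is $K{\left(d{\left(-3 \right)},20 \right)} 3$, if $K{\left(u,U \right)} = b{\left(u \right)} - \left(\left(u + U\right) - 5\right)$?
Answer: $-99$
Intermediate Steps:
$b{\left(z \right)} = 3 + 2 z$
$d{\left(F \right)} = 7 F$
$K{\left(u,U \right)} = 8 + u - U$ ($K{\left(u,U \right)} = \left(3 + 2 u\right) - \left(\left(u + U\right) - 5\right) = \left(3 + 2 u\right) - \left(\left(U + u\right) - 5\right) = \left(3 + 2 u\right) - \left(-5 + U + u\right) = 8 + u - U$)
$K{\left(d{\left(-3 \right)},20 \right)} 3 = \left(8 + 7 \left(-3\right) - 20\right) 3 = \left(8 - 21 - 20\right) 3 = \left(-33\right) 3 = -99$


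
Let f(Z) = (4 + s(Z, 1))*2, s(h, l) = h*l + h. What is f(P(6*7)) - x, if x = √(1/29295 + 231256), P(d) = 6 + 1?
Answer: 36 - √22051467915855/9765 ≈ -444.89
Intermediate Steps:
s(h, l) = h + h*l
P(d) = 7
f(Z) = 8 + 4*Z (f(Z) = (4 + Z*(1 + 1))*2 = (4 + Z*2)*2 = (4 + 2*Z)*2 = 8 + 4*Z)
x = √22051467915855/9765 (x = √(1/29295 + 231256) = √(6774644521/29295) = √22051467915855/9765 ≈ 480.89)
f(P(6*7)) - x = (8 + 4*7) - √22051467915855/9765 = (8 + 28) - √22051467915855/9765 = 36 - √22051467915855/9765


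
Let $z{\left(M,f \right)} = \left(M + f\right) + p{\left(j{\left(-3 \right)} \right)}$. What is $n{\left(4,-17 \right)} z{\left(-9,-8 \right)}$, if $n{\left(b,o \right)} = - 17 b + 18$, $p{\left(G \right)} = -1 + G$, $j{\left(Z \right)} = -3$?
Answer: $1050$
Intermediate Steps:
$z{\left(M,f \right)} = -4 + M + f$ ($z{\left(M,f \right)} = \left(M + f\right) - 4 = -4 + M + f$)
$n{\left(b,o \right)} = 18 - 17 b$
$n{\left(4,-17 \right)} z{\left(-9,-8 \right)} = \left(18 - 68\right) \left(-4 - 9 - 8\right) = \left(18 - 68\right) \left(-21\right) = \left(-50\right) \left(-21\right) = 1050$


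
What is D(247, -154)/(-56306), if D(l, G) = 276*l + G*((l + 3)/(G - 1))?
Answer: -1060516/872743 ≈ -1.2152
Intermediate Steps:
D(l, G) = 276*l + G*(3 + l)/(-1 + G) (D(l, G) = 276*l + G*((3 + l)/(-1 + G)) = 276*l + G*(3 + l)/(-1 + G))
D(247, -154)/(-56306) = ((-276*247 + 3*(-154) + 277*(-154)*247)/(-1 - 154))/(-56306) = ((-68172 - 462 - 10536526)/(-155))*(-1/56306) = -1/155*(-10605160)*(-1/56306) = (2121032/31)*(-1/56306) = -1060516/872743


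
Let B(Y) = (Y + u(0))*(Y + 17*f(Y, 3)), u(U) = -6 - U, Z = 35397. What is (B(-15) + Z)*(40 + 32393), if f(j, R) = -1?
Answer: 1169825877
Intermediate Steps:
B(Y) = (-17 + Y)*(-6 + Y) (B(Y) = (Y + (-6 - 1*0))*(Y + 17*(-1)) = (Y + (-6 + 0))*(Y - 17) = (Y - 6)*(-17 + Y) = (-6 + Y)*(-17 + Y) = (-17 + Y)*(-6 + Y))
(B(-15) + Z)*(40 + 32393) = ((102 + (-15)² - 23*(-15)) + 35397)*(40 + 32393) = ((102 + 225 + 345) + 35397)*32433 = (672 + 35397)*32433 = 36069*32433 = 1169825877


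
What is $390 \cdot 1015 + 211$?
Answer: $396061$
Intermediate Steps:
$390 \cdot 1015 + 211 = 395850 + 211 = 396061$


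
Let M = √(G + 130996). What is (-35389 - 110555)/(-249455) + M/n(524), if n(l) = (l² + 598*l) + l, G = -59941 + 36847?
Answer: 145944/249455 + √107902/588452 ≈ 0.58561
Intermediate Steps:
G = -23094
M = √107902 (M = √(-23094 + 130996) = √107902 ≈ 328.48)
n(l) = l² + 599*l
(-35389 - 110555)/(-249455) + M/n(524) = (-35389 - 110555)/(-249455) + √107902/((524*(599 + 524))) = -145944*(-1/249455) + √107902/((524*1123)) = 145944/249455 + √107902/588452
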